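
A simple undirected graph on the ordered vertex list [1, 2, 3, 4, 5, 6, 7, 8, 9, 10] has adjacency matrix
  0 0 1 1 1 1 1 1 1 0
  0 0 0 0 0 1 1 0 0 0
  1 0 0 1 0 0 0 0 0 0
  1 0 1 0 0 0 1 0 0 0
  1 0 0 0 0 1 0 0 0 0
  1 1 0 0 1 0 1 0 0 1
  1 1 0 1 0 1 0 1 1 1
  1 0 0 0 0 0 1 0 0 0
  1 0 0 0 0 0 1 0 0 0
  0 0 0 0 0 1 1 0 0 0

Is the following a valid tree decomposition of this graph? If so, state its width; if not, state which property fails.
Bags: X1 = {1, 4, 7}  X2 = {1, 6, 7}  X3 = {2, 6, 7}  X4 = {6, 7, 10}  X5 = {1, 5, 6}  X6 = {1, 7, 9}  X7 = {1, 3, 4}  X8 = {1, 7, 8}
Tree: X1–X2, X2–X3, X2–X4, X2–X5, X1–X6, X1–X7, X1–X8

Yes; width 2.

Every vertex of G appears in some bag (union = {1, 2, 3, 4, 5, 6, 7, 8, 9, 10}); every edge is covered by a bag; and for each vertex v the set of bags containing v is connected in the bag tree. The decomposition is therefore valid. The largest bag has 3 vertices, so the width is 2.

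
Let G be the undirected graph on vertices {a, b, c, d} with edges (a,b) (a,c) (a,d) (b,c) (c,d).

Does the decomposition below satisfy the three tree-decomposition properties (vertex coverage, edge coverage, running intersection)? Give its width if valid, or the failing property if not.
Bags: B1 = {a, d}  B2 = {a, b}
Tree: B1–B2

A tree decomposition must satisfy three properties: every vertex lies in some bag; for every edge, both endpoints lie together in some bag; and for every vertex, the bags containing it form a connected subtree. Here vertex c appears in no bag, so the decomposition is invalid.

No — vertex c appears in no bag.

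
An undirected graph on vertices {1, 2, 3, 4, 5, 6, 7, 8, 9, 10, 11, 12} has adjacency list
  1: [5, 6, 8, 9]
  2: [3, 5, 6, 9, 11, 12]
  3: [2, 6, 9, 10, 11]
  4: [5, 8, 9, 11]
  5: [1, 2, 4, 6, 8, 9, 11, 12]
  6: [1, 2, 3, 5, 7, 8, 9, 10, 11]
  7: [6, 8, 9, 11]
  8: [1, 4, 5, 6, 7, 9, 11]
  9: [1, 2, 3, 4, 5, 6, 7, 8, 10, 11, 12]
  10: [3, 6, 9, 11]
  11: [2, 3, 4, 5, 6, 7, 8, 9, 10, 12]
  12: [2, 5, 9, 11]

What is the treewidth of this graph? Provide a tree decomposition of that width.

Treewidth 4.
One optimal decomposition is:
Bags: B1 = {5, 6, 8, 9, 11}  B2 = {2, 5, 6, 9, 11}  B3 = {2, 3, 6, 9, 11}  B4 = {2, 5, 9, 11, 12}  B5 = {4, 5, 8, 9, 11}  B6 = {3, 6, 9, 10, 11}  B7 = {1, 5, 6, 8, 9}  B8 = {6, 7, 8, 9, 11}
Tree: B1–B2, B2–B3, B2–B4, B1–B5, B3–B6, B1–B7, B1–B8

Each bag holds 5 vertices, so the decomposition has width 4, which upper-bounds the treewidth. On the other hand G contains the 5-clique {1, 5, 6, 8, 9}. A clique must lie in a single bag of any decomposition, so no decomposition can have width below 4. Combining the bounds, tw(G) = 4.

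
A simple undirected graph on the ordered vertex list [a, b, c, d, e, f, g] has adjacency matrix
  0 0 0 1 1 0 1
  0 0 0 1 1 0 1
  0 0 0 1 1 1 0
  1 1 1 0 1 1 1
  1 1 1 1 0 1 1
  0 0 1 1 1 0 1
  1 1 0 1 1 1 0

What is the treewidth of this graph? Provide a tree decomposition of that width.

Treewidth 3.
One optimal decomposition is:
Bags: B1 = {c, d, e, f}  B2 = {d, e, f, g}  B3 = {a, d, e, g}  B4 = {b, d, e, g}
Tree: B1–B2, B2–B3, B3–B4

Every bag has size at most 4, so the width is 4 − 1 = 3 and tw(G) ≤ 3. On the other hand G contains the 4-clique {d, e, f, g}. A clique must lie in a single bag of any decomposition, so no decomposition can have width below 3. Therefore the treewidth is 3.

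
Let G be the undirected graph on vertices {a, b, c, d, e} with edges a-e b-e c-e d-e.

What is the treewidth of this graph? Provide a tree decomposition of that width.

Treewidth 1.
One such decomposition:
Bags: B1 = {d, e}  B2 = {b, e}  B3 = {a, e}  B4 = {c, e}
Tree: B1–B2, B1–B3, B2–B4

Each bag holds 2 vertices, so the decomposition has width 1, which upper-bounds the treewidth. G has an edge, so its treewidth is at least 1. Combining the bounds, tw(G) = 1.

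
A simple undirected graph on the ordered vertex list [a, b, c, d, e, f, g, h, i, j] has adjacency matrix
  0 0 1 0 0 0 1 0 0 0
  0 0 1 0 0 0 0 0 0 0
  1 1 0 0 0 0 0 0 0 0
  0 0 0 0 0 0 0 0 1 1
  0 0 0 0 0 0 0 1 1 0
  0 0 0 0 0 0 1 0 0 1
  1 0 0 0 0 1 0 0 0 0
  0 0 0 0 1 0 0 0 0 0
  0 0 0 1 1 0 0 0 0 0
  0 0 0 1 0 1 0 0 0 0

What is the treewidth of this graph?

1

A width-1 tree decomposition is:
Bags: B1 = {b, c}  B2 = {a, c}  B3 = {a, g}  B4 = {f, g}  B5 = {f, j}  B6 = {d, j}  B7 = {d, i}  B8 = {e, i}  B9 = {e, h}
Tree: B1–B2, B2–B3, B3–B4, B4–B5, B5–B6, B6–B7, B7–B8, B8–B9
Each bag holds 2 vertices, so the decomposition has width 1, which upper-bounds the treewidth. Since G has at least one edge (e.g. b–c), it is not an edgeless graph, so tw(G) ≥ 1. Combining the bounds, tw(G) = 1.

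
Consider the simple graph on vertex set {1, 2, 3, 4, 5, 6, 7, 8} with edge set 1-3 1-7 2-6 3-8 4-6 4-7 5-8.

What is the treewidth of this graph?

1

A width-1 tree decomposition is:
Bags: B1 = {2, 6}  B2 = {4, 6}  B3 = {4, 7}  B4 = {1, 7}  B5 = {1, 3}  B6 = {3, 8}  B7 = {5, 8}
Tree: B1–B2, B2–B3, B3–B4, B4–B5, B5–B6, B6–B7
Every bag has size at most 2, so the width is 2 − 1 = 1 and tw(G) ≤ 1. Since G has at least one edge (e.g. 2–6), it is not an edgeless graph, so tw(G) ≥ 1. Combining the bounds, tw(G) = 1.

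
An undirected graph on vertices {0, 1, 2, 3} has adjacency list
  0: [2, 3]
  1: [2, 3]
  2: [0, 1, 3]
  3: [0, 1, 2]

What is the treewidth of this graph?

A width-2 tree decomposition is:
Bags: B1 = {1, 2, 3}  B2 = {0, 2, 3}
Tree: B1–B2
Every bag has size at most 3, so the width is 3 − 1 = 2 and tw(G) ≤ 2. For the lower bound, the 3 vertices {0, 2, 3} are pairwise adjacent, and any tree decomposition puts a clique entirely inside one bag — forcing width ≥ 2. The upper and lower bounds meet at 2, so that is the treewidth.

2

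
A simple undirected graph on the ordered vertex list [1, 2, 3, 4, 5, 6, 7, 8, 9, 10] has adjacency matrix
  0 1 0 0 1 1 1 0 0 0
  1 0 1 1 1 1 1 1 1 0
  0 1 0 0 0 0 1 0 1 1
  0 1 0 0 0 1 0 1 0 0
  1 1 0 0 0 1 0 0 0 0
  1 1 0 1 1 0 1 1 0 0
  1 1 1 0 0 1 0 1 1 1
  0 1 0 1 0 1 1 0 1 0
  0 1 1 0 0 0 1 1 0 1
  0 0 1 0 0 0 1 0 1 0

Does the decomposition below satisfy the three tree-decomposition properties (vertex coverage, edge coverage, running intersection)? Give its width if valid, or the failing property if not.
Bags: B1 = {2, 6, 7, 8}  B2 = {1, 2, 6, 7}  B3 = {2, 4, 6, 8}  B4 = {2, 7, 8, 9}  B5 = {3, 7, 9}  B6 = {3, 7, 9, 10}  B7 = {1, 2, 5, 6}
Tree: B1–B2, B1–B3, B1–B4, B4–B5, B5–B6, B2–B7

A tree decomposition must satisfy three properties: every vertex lies in some bag; for every edge, both endpoints lie together in some bag; and for every vertex, the bags containing it form a connected subtree. Here edge (2,3) lies in no bag, so the decomposition is invalid.

No — edge (2,3) lies in no bag.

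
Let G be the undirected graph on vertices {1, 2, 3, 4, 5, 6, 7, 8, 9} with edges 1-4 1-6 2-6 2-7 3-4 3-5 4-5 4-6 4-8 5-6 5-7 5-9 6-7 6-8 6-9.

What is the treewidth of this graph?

2

A width-2 tree decomposition is:
Bags: B1 = {4, 5, 6}  B2 = {3, 4, 5}  B3 = {5, 6, 7}  B4 = {1, 4, 6}  B5 = {5, 6, 9}  B6 = {2, 6, 7}  B7 = {4, 6, 8}
Tree: B1–B2, B1–B3, B1–B4, B1–B5, B3–B6, B1–B7
The largest bag has 3 vertices, giving width 2; this decomposition certifies tw(G) ≤ 2. Conversely, {3, 4, 5} is a clique of size 3, and the vertices of any clique must share a bag in every tree decomposition; so some bag has ≥ 3 vertices and tw(G) ≥ 2. The upper and lower bounds meet at 2, so that is the treewidth.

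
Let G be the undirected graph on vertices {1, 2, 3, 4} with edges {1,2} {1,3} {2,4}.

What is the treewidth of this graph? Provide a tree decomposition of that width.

Each bag holds 2 vertices, so the decomposition has width 1, which upper-bounds the treewidth. Since G has at least one edge (e.g. 2–4), it is not an edgeless graph, so tw(G) ≥ 1. Hence tw(G) = 1 exactly.

Treewidth 1.
One such decomposition:
Bags: B1 = {2, 4}  B2 = {1, 2}  B3 = {1, 3}
Tree: B1–B2, B2–B3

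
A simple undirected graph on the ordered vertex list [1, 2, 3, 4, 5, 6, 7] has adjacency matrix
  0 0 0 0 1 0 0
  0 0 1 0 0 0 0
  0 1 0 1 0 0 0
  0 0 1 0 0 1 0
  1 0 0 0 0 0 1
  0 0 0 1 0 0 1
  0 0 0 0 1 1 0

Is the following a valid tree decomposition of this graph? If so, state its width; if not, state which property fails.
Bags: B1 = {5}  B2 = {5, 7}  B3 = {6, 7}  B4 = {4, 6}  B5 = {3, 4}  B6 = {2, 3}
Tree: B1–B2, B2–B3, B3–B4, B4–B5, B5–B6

No — vertex 1 appears in no bag.

A tree decomposition must satisfy three properties: every vertex lies in some bag; for every edge, both endpoints lie together in some bag; and for every vertex, the bags containing it form a connected subtree. Here vertex 1 appears in no bag, so the decomposition is invalid.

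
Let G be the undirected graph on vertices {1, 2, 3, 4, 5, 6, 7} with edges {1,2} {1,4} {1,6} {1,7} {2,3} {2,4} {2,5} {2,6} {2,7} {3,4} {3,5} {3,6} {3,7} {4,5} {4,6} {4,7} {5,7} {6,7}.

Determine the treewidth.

A width-4 tree decomposition is:
Bags: B1 = {2, 3, 4, 6, 7}  B2 = {2, 3, 4, 5, 7}  B3 = {1, 2, 4, 6, 7}
Tree: B1–B2, B1–B3
Every bag has size at most 5, so the width is 5 − 1 = 4 and tw(G) ≤ 4. Conversely, {1, 2, 4, 6, 7} is a clique of size 5, and the vertices of any clique must share a bag in every tree decomposition; so some bag has ≥ 5 vertices and tw(G) ≥ 4. Hence tw(G) = 4 exactly.

4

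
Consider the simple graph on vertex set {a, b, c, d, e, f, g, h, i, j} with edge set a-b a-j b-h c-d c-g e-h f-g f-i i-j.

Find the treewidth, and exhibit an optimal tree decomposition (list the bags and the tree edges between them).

Treewidth 1.
One optimal decomposition is:
Bags: B1 = {e, h}  B2 = {b, h}  B3 = {a, b}  B4 = {a, j}  B5 = {i, j}  B6 = {f, i}  B7 = {f, g}  B8 = {c, g}  B9 = {c, d}
Tree: B1–B2, B2–B3, B3–B4, B4–B5, B5–B6, B6–B7, B7–B8, B8–B9

The largest bag has 2 vertices, giving width 1; this decomposition certifies tw(G) ≤ 1. G has an edge, so its treewidth is at least 1. The upper and lower bounds meet at 1, so that is the treewidth.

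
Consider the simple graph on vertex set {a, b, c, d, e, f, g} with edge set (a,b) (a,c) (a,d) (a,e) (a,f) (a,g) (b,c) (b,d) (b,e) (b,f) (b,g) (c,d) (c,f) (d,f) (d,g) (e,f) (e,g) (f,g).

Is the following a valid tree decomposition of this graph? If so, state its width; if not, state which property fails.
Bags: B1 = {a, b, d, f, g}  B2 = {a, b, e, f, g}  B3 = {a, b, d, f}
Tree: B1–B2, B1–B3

No — vertex c appears in no bag.

A tree decomposition must satisfy three properties: every vertex lies in some bag; for every edge, both endpoints lie together in some bag; and for every vertex, the bags containing it form a connected subtree. Here vertex c appears in no bag, so the decomposition is invalid.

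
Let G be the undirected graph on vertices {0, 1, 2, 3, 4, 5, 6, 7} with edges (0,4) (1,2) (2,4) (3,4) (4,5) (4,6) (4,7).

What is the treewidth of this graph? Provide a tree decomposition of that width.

Every bag has size at most 2, so the width is 2 − 1 = 1 and tw(G) ≤ 1. G has an edge, so its treewidth is at least 1. Hence tw(G) = 1 exactly.

Treewidth 1.
One optimal decomposition is:
Bags: B1 = {4, 7}  B2 = {0, 4}  B3 = {4, 5}  B4 = {2, 4}  B5 = {1, 2}  B6 = {4, 6}  B7 = {3, 4}
Tree: B1–B2, B2–B3, B2–B4, B4–B5, B4–B6, B1–B7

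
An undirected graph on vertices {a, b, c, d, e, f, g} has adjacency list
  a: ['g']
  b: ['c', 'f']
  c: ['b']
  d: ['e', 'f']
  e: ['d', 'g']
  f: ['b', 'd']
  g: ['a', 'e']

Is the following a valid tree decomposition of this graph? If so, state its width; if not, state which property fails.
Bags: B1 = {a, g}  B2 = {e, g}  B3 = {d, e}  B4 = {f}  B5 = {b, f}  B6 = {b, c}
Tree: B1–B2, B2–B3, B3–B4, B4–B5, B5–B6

A tree decomposition must satisfy three properties: every vertex lies in some bag; for every edge, both endpoints lie together in some bag; and for every vertex, the bags containing it form a connected subtree. Here edge (d,f) lies in no bag, so the decomposition is invalid.

No — edge (d,f) lies in no bag.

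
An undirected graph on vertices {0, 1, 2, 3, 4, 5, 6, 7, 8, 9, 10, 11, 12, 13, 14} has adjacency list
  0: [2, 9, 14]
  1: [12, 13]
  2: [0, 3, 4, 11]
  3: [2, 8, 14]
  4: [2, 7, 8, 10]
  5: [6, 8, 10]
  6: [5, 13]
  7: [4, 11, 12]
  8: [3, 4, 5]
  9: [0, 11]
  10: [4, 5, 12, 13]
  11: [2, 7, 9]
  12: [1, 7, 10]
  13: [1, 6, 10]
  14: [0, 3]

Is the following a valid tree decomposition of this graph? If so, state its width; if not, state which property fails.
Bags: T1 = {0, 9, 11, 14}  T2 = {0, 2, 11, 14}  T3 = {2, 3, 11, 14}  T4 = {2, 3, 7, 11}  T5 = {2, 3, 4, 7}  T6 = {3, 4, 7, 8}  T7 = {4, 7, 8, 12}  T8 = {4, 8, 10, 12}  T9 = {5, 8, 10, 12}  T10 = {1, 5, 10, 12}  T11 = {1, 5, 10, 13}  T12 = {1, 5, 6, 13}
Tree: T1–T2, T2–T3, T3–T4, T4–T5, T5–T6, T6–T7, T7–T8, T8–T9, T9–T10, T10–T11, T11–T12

Checking the three conditions: (i) the bags cover all of {0, 1, 2, 3, 4, 5, 6, 7, 8, 9, 10, 11, 12, 13, 14}; (ii) for each edge, some bag contains both endpoints; (iii) the bags containing any fixed vertex form a subtree. All hold, so the decomposition is valid with width 4 − 1 = 3.

Yes; width 3.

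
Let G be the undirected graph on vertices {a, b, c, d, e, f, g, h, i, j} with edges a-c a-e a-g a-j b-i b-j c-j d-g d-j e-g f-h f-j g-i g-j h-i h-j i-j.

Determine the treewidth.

2

A width-2 tree decomposition is:
Bags: B1 = {h, i, j}  B2 = {b, i, j}  B3 = {g, i, j}  B4 = {a, g, j}  B5 = {a, c, j}  B6 = {d, g, j}  B7 = {a, e, g}  B8 = {f, h, j}
Tree: B1–B2, B1–B3, B3–B4, B4–B5, B4–B6, B4–B7, B1–B8
The largest bag has 3 vertices, giving width 2; this decomposition certifies tw(G) ≤ 2. Conversely, {f, h, j} is a clique of size 3, and the vertices of any clique must share a bag in every tree decomposition; so some bag has ≥ 3 vertices and tw(G) ≥ 2. Therefore the treewidth is 2.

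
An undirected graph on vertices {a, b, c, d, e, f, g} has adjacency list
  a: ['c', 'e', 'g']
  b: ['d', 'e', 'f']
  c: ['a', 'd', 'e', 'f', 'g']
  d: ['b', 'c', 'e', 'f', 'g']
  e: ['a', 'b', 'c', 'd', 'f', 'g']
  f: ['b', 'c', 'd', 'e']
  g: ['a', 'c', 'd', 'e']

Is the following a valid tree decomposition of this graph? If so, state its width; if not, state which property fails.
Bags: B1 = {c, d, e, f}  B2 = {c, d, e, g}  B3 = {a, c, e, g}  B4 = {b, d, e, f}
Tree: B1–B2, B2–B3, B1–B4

Checking the three conditions: (i) the bags cover all of {a, b, c, d, e, f, g}; (ii) for each edge, some bag contains both endpoints; (iii) the bags containing any fixed vertex form a subtree. All hold, so the decomposition is valid with width 4 − 1 = 3.

Yes; width 3.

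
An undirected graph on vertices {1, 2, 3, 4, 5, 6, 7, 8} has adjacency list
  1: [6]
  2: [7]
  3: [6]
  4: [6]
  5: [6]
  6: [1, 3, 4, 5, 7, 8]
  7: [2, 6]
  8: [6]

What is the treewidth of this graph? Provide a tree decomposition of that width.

Treewidth 1.
One optimal decomposition is:
Bags: B1 = {4, 6}  B2 = {6, 8}  B3 = {5, 6}  B4 = {1, 6}  B5 = {6, 7}  B6 = {3, 6}  B7 = {2, 7}
Tree: B1–B2, B2–B3, B2–B4, B3–B5, B3–B6, B5–B7

Every bag has size at most 2, so the width is 2 − 1 = 1 and tw(G) ≤ 1. Any graph with an edge has treewidth ≥ 1, and G has the edge 6–4. The upper and lower bounds meet at 1, so that is the treewidth.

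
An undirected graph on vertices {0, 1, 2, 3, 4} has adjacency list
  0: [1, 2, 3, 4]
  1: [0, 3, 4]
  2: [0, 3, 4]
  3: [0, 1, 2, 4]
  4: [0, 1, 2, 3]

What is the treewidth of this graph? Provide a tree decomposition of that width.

Treewidth 3.
One such decomposition:
Bags: B1 = {0, 2, 3, 4}  B2 = {0, 1, 3, 4}
Tree: B1–B2

The largest bag has 4 vertices, giving width 3; this decomposition certifies tw(G) ≤ 3. For the lower bound, the 4 vertices {0, 1, 3, 4} are pairwise adjacent, and any tree decomposition puts a clique entirely inside one bag — forcing width ≥ 3. Hence tw(G) = 3 exactly.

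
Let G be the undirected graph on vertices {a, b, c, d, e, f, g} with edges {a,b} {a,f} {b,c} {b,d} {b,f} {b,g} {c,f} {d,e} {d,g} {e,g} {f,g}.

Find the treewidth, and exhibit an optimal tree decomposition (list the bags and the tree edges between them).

Each bag holds 3 vertices, so the decomposition has width 2, which upper-bounds the treewidth. Conversely, {d, e, g} is a clique of size 3, and the vertices of any clique must share a bag in every tree decomposition; so some bag has ≥ 3 vertices and tw(G) ≥ 2. Therefore the treewidth is 2.

Treewidth 2.
Bags: B1 = {b, f, g}  B2 = {b, c, f}  B3 = {b, d, g}  B4 = {d, e, g}  B5 = {a, b, f}
Tree: B1–B2, B1–B3, B3–B4, B1–B5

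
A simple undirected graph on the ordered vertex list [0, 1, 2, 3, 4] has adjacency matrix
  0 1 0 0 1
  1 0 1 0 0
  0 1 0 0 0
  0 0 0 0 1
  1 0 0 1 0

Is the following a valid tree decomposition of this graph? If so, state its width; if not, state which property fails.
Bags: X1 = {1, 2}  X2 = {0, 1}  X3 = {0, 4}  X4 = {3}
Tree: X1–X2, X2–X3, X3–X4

No — edge (4,3) lies in no bag.

A tree decomposition must satisfy three properties: every vertex lies in some bag; for every edge, both endpoints lie together in some bag; and for every vertex, the bags containing it form a connected subtree. Here edge (4,3) lies in no bag, so the decomposition is invalid.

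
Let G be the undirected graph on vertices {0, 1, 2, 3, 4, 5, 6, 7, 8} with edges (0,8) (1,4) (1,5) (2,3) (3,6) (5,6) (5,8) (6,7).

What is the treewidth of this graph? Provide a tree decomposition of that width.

The largest bag has 2 vertices, giving width 1; this decomposition certifies tw(G) ≤ 1. Any graph with an edge has treewidth ≥ 1, and G has the edge 6–7. The upper and lower bounds meet at 1, so that is the treewidth.

Treewidth 1.
One such decomposition:
Bags: B1 = {6, 7}  B2 = {5, 6}  B3 = {1, 5}  B4 = {1, 4}  B5 = {3, 6}  B6 = {5, 8}  B7 = {0, 8}  B8 = {2, 3}
Tree: B1–B2, B2–B3, B3–B4, B2–B5, B3–B6, B6–B7, B5–B8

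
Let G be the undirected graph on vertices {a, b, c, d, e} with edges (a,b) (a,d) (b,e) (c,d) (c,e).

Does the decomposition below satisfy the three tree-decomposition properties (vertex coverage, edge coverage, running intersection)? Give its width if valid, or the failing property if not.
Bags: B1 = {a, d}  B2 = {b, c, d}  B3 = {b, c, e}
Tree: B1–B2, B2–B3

A tree decomposition must satisfy three properties: every vertex lies in some bag; for every edge, both endpoints lie together in some bag; and for every vertex, the bags containing it form a connected subtree. Here edge (b,a) lies in no bag, so the decomposition is invalid.

No — edge (b,a) lies in no bag.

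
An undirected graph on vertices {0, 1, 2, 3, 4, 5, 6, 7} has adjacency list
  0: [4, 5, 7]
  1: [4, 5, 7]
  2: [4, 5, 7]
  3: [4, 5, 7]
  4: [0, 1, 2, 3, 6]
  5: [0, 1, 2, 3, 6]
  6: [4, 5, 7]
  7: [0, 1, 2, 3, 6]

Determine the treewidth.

A width-3 tree decomposition is:
Bags: B1 = {1, 4, 5, 7}  B2 = {0, 4, 5, 7}  B3 = {3, 4, 5, 7}  B4 = {2, 4, 5, 7}  B5 = {4, 5, 6, 7}
Tree: B1–B2, B2–B3, B3–B4, B4–B5
Every bag has size at most 4, so the width is 4 − 1 = 3 and tw(G) ≤ 3. For the lower bound: the 4 vertex sets {1,7}, {0,5}, {4}, {3} are disjoint, each induces a connected subgraph, and every pair is joined by at least one edge of G. Contracting each set to a single vertex therefore yields K_{4} as a minor, and since treewidth is minor-monotone, tw(G) ≥ tw(K_{4}) = 3. Therefore the treewidth is 3.

3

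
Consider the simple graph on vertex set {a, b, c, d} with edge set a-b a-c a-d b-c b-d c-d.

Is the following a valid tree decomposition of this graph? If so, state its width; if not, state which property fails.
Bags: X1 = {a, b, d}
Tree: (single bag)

No — vertex c appears in no bag.

A tree decomposition must satisfy three properties: every vertex lies in some bag; for every edge, both endpoints lie together in some bag; and for every vertex, the bags containing it form a connected subtree. Here vertex c appears in no bag, so the decomposition is invalid.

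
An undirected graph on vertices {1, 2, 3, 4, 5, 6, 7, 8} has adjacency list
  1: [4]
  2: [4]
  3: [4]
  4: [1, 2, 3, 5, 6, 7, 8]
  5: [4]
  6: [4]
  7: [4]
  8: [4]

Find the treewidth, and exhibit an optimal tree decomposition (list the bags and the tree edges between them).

Treewidth 1.
One such decomposition:
Bags: B1 = {2, 4}  B2 = {4, 6}  B3 = {4, 5}  B4 = {4, 8}  B5 = {1, 4}  B6 = {3, 4}  B7 = {4, 7}
Tree: B1–B2, B2–B3, B3–B4, B1–B5, B4–B6, B5–B7

Every bag has size at most 2, so the width is 2 − 1 = 1 and tw(G) ≤ 1. G has an edge, so its treewidth is at least 1. Hence tw(G) = 1 exactly.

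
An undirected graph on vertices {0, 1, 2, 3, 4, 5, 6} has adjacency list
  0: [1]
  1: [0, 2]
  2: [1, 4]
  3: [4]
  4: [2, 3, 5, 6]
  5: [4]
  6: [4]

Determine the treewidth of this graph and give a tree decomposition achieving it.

Each bag holds 2 vertices, so the decomposition has width 1, which upper-bounds the treewidth. Since G has at least one edge (e.g. 4–2), it is not an edgeless graph, so tw(G) ≥ 1. The upper and lower bounds meet at 1, so that is the treewidth.

Treewidth 1.
One optimal decomposition is:
Bags: B1 = {2, 4}  B2 = {4, 5}  B3 = {3, 4}  B4 = {4, 6}  B5 = {1, 2}  B6 = {0, 1}
Tree: B1–B2, B1–B3, B3–B4, B1–B5, B5–B6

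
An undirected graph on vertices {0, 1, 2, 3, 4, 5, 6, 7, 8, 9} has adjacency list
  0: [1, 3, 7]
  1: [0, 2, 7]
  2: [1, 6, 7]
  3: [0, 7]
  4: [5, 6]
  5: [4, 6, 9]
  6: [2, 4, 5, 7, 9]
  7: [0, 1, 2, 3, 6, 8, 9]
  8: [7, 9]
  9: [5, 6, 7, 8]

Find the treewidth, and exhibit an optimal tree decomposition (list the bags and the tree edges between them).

Treewidth 2.
Bags: B1 = {2, 6, 7}  B2 = {1, 2, 7}  B3 = {6, 7, 9}  B4 = {0, 1, 7}  B5 = {0, 3, 7}  B6 = {5, 6, 9}  B7 = {4, 5, 6}  B8 = {7, 8, 9}
Tree: B1–B2, B1–B3, B2–B4, B4–B5, B3–B6, B6–B7, B3–B8

Every bag has size at most 3, so the width is 3 − 1 = 2 and tw(G) ≤ 2. Conversely, {4, 5, 6} is a clique of size 3, and the vertices of any clique must share a bag in every tree decomposition; so some bag has ≥ 3 vertices and tw(G) ≥ 2. The upper and lower bounds meet at 2, so that is the treewidth.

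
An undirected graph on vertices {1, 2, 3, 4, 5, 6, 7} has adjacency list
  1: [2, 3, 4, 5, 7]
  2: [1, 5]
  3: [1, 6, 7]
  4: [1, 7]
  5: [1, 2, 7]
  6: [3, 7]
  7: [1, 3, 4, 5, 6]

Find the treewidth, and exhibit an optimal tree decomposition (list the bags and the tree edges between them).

Treewidth 2.
One optimal decomposition is:
Bags: B1 = {1, 3, 7}  B2 = {1, 5, 7}  B3 = {1, 4, 7}  B4 = {3, 6, 7}  B5 = {1, 2, 5}
Tree: B1–B2, B1–B3, B1–B4, B2–B5

Each bag holds 3 vertices, so the decomposition has width 2, which upper-bounds the treewidth. On the other hand G contains the 3-clique {1, 2, 5}. A clique must lie in a single bag of any decomposition, so no decomposition can have width below 2. Combining the bounds, tw(G) = 2.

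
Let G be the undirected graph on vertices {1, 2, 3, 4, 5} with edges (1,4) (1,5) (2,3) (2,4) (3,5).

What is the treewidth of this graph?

A width-2 tree decomposition is:
Bags: B1 = {1, 2, 4}  B2 = {1, 2, 3}  B3 = {1, 3, 5}
Tree: B1–B2, B2–B3
Each bag holds 3 vertices, so the decomposition has width 2, which upper-bounds the treewidth. Since 1–4–2–3–5–1 is a cycle in G, G is not acyclic. Forests are exactly the graphs of treewidth ≤ 1, so tw(G) ≥ 2. Hence tw(G) = 2 exactly.

2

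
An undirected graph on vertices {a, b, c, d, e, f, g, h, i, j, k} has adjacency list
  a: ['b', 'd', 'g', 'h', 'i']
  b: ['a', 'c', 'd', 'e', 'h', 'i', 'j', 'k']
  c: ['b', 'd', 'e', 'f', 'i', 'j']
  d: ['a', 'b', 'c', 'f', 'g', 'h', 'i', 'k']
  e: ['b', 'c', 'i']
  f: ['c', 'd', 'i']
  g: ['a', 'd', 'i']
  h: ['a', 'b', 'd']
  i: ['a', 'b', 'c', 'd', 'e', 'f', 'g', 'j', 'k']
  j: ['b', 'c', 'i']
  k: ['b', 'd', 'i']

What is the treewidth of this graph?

A width-3 tree decomposition is:
Bags: B1 = {a, d, g, i}  B2 = {a, b, d, i}  B3 = {a, b, d, h}  B4 = {b, c, d, i}  B5 = {c, d, f, i}  B6 = {b, c, i, j}  B7 = {b, d, i, k}  B8 = {b, c, e, i}
Tree: B1–B2, B2–B3, B2–B4, B4–B5, B4–B6, B4–B7, B4–B8
Every bag has size at most 4, so the width is 4 − 1 = 3 and tw(G) ≤ 3. On the other hand G contains the 4-clique {a, b, d, h}. A clique must lie in a single bag of any decomposition, so no decomposition can have width below 3. The upper and lower bounds meet at 3, so that is the treewidth.

3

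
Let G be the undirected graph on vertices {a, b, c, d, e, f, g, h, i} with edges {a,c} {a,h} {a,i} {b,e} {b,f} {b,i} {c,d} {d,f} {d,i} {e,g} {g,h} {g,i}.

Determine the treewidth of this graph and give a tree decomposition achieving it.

The largest bag has 4 vertices, giving width 3; this decomposition certifies tw(G) ≤ 3. For the lower bound: the 4 vertex sets {b,e,f}, {g}, {i}, {a,c,d,h} are disjoint, each induces a connected subgraph, and every pair is joined by at least one edge of G. Contracting each set to a single vertex therefore yields K_{4} as a minor, and since treewidth is minor-monotone, tw(G) ≥ tw(K_{4}) = 3. Combining the bounds, tw(G) = 3.

Treewidth 3.
One optimal decomposition is:
Bags: B1 = {b, e, f, g}  B2 = {b, f, g, i}  B3 = {d, f, g, i}  B4 = {d, g, h, i}  B5 = {a, d, h, i}  B6 = {a, c, d, h}
Tree: B1–B2, B2–B3, B3–B4, B4–B5, B5–B6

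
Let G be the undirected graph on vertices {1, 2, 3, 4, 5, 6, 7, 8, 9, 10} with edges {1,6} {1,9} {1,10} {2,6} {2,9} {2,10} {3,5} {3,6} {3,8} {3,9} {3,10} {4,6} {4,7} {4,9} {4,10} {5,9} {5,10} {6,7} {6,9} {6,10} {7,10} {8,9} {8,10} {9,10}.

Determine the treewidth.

A width-3 tree decomposition is:
Bags: B1 = {4, 6, 9, 10}  B2 = {3, 6, 9, 10}  B3 = {2, 6, 9, 10}  B4 = {3, 8, 9, 10}  B5 = {1, 6, 9, 10}  B6 = {4, 6, 7, 10}  B7 = {3, 5, 9, 10}
Tree: B1–B2, B2–B3, B2–B4, B2–B5, B1–B6, B2–B7
Every bag has size at most 4, so the width is 4 − 1 = 3 and tw(G) ≤ 3. For the lower bound, the 4 vertices {3, 8, 9, 10} are pairwise adjacent, and any tree decomposition puts a clique entirely inside one bag — forcing width ≥ 3. Combining the bounds, tw(G) = 3.

3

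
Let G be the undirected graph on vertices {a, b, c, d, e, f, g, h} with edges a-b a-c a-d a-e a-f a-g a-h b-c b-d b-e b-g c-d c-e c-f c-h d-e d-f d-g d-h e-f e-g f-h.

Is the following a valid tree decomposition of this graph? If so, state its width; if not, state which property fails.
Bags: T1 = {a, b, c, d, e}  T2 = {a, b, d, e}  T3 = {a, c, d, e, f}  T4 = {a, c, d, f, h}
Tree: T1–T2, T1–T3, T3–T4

A tree decomposition must satisfy three properties: every vertex lies in some bag; for every edge, both endpoints lie together in some bag; and for every vertex, the bags containing it form a connected subtree. Here vertex g appears in no bag, so the decomposition is invalid.

No — vertex g appears in no bag.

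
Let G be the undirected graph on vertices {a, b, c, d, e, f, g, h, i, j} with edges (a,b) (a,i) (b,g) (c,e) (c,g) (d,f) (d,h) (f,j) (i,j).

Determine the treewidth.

A width-1 tree decomposition is:
Bags: B1 = {d, h}  B2 = {d, f}  B3 = {f, j}  B4 = {i, j}  B5 = {a, i}  B6 = {a, b}  B7 = {b, g}  B8 = {c, g}  B9 = {c, e}
Tree: B1–B2, B2–B3, B3–B4, B4–B5, B5–B6, B6–B7, B7–B8, B8–B9
Each bag holds 2 vertices, so the decomposition has width 1, which upper-bounds the treewidth. G has an edge, so its treewidth is at least 1. Therefore the treewidth is 1.

1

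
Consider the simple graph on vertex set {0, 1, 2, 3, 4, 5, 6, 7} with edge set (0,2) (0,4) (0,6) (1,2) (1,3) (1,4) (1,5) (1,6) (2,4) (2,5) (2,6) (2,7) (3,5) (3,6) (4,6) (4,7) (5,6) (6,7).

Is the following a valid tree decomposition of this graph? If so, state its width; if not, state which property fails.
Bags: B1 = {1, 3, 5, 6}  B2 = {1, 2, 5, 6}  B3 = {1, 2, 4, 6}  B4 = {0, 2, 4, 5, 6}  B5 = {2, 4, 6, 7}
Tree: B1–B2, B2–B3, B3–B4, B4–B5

A tree decomposition must satisfy three properties: every vertex lies in some bag; for every edge, both endpoints lie together in some bag; and for every vertex, the bags containing it form a connected subtree. Here bags containing vertex 5 are not connected in the tree, so the decomposition is invalid.

No — bags containing vertex 5 are not connected in the tree.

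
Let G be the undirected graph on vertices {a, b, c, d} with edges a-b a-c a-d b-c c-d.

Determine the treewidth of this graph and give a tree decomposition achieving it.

The largest bag has 3 vertices, giving width 2; this decomposition certifies tw(G) ≤ 2. Conversely, {a, c, d} is a clique of size 3, and the vertices of any clique must share a bag in every tree decomposition; so some bag has ≥ 3 vertices and tw(G) ≥ 2. Hence tw(G) = 2 exactly.

Treewidth 2.
One such decomposition:
Bags: B1 = {a, b, c}  B2 = {a, c, d}
Tree: B1–B2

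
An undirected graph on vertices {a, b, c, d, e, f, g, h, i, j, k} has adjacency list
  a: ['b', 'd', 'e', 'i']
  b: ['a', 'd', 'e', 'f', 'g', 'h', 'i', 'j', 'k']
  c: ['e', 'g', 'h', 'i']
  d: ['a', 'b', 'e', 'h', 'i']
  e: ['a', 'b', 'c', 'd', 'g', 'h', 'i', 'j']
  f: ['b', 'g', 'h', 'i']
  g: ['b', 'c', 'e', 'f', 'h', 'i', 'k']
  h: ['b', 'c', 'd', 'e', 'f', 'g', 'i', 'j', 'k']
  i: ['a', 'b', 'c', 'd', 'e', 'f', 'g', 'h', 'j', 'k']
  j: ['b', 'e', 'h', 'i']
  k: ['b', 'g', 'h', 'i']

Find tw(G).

A width-4 tree decomposition is:
Bags: B1 = {b, e, g, h, i}  B2 = {b, e, h, i, j}  B3 = {b, d, e, h, i}  B4 = {a, b, d, e, i}  B5 = {b, g, h, i, k}  B6 = {c, e, g, h, i}  B7 = {b, f, g, h, i}
Tree: B1–B2, B1–B3, B3–B4, B1–B5, B1–B6, B5–B7
The largest bag has 5 vertices, giving width 4; this decomposition certifies tw(G) ≤ 4. Conversely, {c, e, g, h, i} is a clique of size 5, and the vertices of any clique must share a bag in every tree decomposition; so some bag has ≥ 5 vertices and tw(G) ≥ 4. Combining the bounds, tw(G) = 4.

4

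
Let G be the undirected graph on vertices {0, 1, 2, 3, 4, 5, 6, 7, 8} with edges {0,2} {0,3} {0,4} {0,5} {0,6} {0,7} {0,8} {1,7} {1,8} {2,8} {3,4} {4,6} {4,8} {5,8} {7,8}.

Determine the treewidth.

A width-2 tree decomposition is:
Bags: B1 = {0, 4, 8}  B2 = {0, 4, 6}  B3 = {0, 3, 4}  B4 = {0, 2, 8}  B5 = {0, 5, 8}  B6 = {0, 7, 8}  B7 = {1, 7, 8}
Tree: B1–B2, B2–B3, B1–B4, B4–B5, B1–B6, B6–B7
Each bag holds 3 vertices, so the decomposition has width 2, which upper-bounds the treewidth. On the other hand G contains the 3-clique {0, 2, 8}. A clique must lie in a single bag of any decomposition, so no decomposition can have width below 2. The upper and lower bounds meet at 2, so that is the treewidth.

2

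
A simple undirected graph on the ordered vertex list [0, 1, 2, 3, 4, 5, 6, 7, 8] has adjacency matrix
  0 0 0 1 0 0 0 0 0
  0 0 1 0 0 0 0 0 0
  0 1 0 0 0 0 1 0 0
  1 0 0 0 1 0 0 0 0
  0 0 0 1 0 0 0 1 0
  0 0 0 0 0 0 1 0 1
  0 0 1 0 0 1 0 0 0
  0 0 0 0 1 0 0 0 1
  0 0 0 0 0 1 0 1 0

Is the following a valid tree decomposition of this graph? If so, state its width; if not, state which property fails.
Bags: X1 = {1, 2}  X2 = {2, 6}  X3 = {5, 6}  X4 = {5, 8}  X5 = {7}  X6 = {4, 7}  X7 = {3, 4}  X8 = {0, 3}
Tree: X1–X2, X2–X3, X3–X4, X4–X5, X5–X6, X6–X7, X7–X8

A tree decomposition must satisfy three properties: every vertex lies in some bag; for every edge, both endpoints lie together in some bag; and for every vertex, the bags containing it form a connected subtree. Here edge (8,7) lies in no bag, so the decomposition is invalid.

No — edge (8,7) lies in no bag.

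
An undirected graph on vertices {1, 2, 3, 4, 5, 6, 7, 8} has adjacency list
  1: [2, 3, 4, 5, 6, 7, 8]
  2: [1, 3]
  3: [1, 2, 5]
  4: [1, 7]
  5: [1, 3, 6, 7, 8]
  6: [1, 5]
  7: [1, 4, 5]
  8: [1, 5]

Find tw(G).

A width-2 tree decomposition is:
Bags: B1 = {1, 5, 6}  B2 = {1, 3, 5}  B3 = {1, 5, 8}  B4 = {1, 2, 3}  B5 = {1, 5, 7}  B6 = {1, 4, 7}
Tree: B1–B2, B2–B3, B2–B4, B2–B5, B5–B6
Each bag holds 3 vertices, so the decomposition has width 2, which upper-bounds the treewidth. For the lower bound, the 3 vertices {1, 2, 3} are pairwise adjacent, and any tree decomposition puts a clique entirely inside one bag — forcing width ≥ 2. Combining the bounds, tw(G) = 2.

2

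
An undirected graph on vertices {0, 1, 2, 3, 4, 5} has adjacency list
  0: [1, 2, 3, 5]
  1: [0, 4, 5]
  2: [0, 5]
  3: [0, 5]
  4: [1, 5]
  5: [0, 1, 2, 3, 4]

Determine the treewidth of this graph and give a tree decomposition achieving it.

The largest bag has 3 vertices, giving width 2; this decomposition certifies tw(G) ≤ 2. For the lower bound, the 3 vertices {0, 1, 5} are pairwise adjacent, and any tree decomposition puts a clique entirely inside one bag — forcing width ≥ 2. Hence tw(G) = 2 exactly.

Treewidth 2.
Bags: B1 = {0, 1, 5}  B2 = {0, 2, 5}  B3 = {0, 3, 5}  B4 = {1, 4, 5}
Tree: B1–B2, B2–B3, B1–B4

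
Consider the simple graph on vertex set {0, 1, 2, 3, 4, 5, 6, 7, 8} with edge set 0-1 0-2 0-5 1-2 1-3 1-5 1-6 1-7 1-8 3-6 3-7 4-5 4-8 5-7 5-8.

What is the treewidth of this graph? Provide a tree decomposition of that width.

Each bag holds 3 vertices, so the decomposition has width 2, which upper-bounds the treewidth. Conversely, {0, 1, 2} is a clique of size 3, and the vertices of any clique must share a bag in every tree decomposition; so some bag has ≥ 3 vertices and tw(G) ≥ 2. Therefore the treewidth is 2.

Treewidth 2.
One optimal decomposition is:
Bags: B1 = {0, 1, 5}  B2 = {1, 5, 8}  B3 = {1, 5, 7}  B4 = {1, 3, 7}  B5 = {1, 3, 6}  B6 = {4, 5, 8}  B7 = {0, 1, 2}
Tree: B1–B2, B2–B3, B3–B4, B4–B5, B2–B6, B1–B7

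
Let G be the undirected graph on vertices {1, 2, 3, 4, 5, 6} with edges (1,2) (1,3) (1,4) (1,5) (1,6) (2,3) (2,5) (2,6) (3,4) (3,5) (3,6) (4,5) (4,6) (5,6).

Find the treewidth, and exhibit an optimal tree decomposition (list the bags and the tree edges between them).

Each bag holds 5 vertices, so the decomposition has width 4, which upper-bounds the treewidth. Conversely, {1, 2, 3, 5, 6} is a clique of size 5, and the vertices of any clique must share a bag in every tree decomposition; so some bag has ≥ 5 vertices and tw(G) ≥ 4. The upper and lower bounds meet at 4, so that is the treewidth.

Treewidth 4.
One such decomposition:
Bags: B1 = {1, 2, 3, 5, 6}  B2 = {1, 3, 4, 5, 6}
Tree: B1–B2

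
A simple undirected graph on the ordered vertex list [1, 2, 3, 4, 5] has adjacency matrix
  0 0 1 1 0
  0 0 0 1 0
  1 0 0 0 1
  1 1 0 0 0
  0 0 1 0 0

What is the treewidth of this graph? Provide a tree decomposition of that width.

Treewidth 1.
One optimal decomposition is:
Bags: B1 = {3, 5}  B2 = {1, 3}  B3 = {1, 4}  B4 = {2, 4}
Tree: B1–B2, B2–B3, B3–B4

The largest bag has 2 vertices, giving width 1; this decomposition certifies tw(G) ≤ 1. G has an edge, so its treewidth is at least 1. The upper and lower bounds meet at 1, so that is the treewidth.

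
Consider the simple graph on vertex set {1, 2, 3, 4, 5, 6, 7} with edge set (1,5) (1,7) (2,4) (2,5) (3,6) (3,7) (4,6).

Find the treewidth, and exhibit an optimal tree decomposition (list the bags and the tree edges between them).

Each bag holds 3 vertices, so the decomposition has width 2, which upper-bounds the treewidth. Since 7–3–6–4–2–5–1–7 is a cycle in G, G is not acyclic. Forests are exactly the graphs of treewidth ≤ 1, so tw(G) ≥ 2. Combining the bounds, tw(G) = 2.

Treewidth 2.
One such decomposition:
Bags: B1 = {3, 6, 7}  B2 = {4, 6, 7}  B3 = {2, 4, 7}  B4 = {2, 5, 7}  B5 = {1, 5, 7}
Tree: B1–B2, B2–B3, B3–B4, B4–B5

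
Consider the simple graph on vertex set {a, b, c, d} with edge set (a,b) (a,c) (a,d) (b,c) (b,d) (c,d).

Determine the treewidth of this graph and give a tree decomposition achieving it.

Treewidth 3.
One optimal decomposition is:
Bags: B1 = {a, b, c, d}
Tree: (single bag)

A single bag containing all 4 vertices is trivially a valid decomposition of width 3. On the other hand G contains the 4-clique {a, b, c, d}. A clique must lie in a single bag of any decomposition, so no decomposition can have width below 3. Hence tw(G) = 3 exactly.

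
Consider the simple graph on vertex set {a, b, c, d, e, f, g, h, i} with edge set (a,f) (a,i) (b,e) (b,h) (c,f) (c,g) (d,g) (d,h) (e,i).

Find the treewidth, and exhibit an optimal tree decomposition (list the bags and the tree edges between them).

Each bag holds 3 vertices, so the decomposition has width 2, which upper-bounds the treewidth. For the lower bound, G contains the cycle i–e–b–h–d–g–c–f–a–i, so G is not a forest; only forests have treewidth ≤ 1, hence tw(G) ≥ 2. Therefore the treewidth is 2.

Treewidth 2.
One optimal decomposition is:
Bags: B1 = {b, e, i}  B2 = {b, h, i}  B3 = {d, h, i}  B4 = {d, g, i}  B5 = {c, g, i}  B6 = {c, f, i}  B7 = {a, f, i}
Tree: B1–B2, B2–B3, B3–B4, B4–B5, B5–B6, B6–B7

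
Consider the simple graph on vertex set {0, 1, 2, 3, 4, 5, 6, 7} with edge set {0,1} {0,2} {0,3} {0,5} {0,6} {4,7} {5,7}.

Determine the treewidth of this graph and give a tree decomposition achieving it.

Treewidth 1.
One such decomposition:
Bags: B1 = {5, 7}  B2 = {0, 5}  B3 = {0, 3}  B4 = {0, 2}  B5 = {0, 6}  B6 = {4, 7}  B7 = {0, 1}
Tree: B1–B2, B2–B3, B3–B4, B2–B5, B1–B6, B4–B7

Every bag has size at most 2, so the width is 2 − 1 = 1 and tw(G) ≤ 1. G has an edge, so its treewidth is at least 1. The upper and lower bounds meet at 1, so that is the treewidth.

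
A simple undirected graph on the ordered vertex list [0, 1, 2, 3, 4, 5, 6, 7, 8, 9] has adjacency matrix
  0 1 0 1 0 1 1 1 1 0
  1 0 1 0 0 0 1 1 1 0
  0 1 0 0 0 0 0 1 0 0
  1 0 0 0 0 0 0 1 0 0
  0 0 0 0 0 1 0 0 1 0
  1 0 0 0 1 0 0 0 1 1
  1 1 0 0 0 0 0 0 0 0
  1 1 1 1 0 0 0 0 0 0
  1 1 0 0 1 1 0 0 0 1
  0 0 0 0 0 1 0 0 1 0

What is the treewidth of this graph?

A width-2 tree decomposition is:
Bags: B1 = {0, 1, 7}  B2 = {0, 1, 8}  B3 = {0, 5, 8}  B4 = {0, 1, 6}  B5 = {1, 2, 7}  B6 = {5, 8, 9}  B7 = {0, 3, 7}  B8 = {4, 5, 8}
Tree: B1–B2, B2–B3, B2–B4, B1–B5, B3–B6, B1–B7, B6–B8
The largest bag has 3 vertices, giving width 2; this decomposition certifies tw(G) ≤ 2. On the other hand G contains the 3-clique {0, 1, 8}. A clique must lie in a single bag of any decomposition, so no decomposition can have width below 2. Therefore the treewidth is 2.

2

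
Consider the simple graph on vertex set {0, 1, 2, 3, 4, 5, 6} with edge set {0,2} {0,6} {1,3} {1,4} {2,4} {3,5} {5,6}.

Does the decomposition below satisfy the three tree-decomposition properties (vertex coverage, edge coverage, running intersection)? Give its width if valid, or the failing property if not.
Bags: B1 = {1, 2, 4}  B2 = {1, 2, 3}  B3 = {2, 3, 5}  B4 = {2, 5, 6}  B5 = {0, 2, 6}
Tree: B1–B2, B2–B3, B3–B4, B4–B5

Yes; width 2.

Every vertex of G appears in some bag (union = {0, 1, 2, 3, 4, 5, 6}); every edge is covered by a bag; and for each vertex v the set of bags containing v is connected in the bag tree. The decomposition is therefore valid. The largest bag has 3 vertices, so the width is 2.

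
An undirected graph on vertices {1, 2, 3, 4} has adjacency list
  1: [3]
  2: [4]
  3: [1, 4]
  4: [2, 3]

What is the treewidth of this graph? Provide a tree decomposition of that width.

Treewidth 1.
Bags: B1 = {3, 4}  B2 = {1, 3}  B3 = {2, 4}
Tree: B1–B2, B1–B3

Every bag has size at most 2, so the width is 2 − 1 = 1 and tw(G) ≤ 1. Any graph with an edge has treewidth ≥ 1, and G has the edge 4–3. The upper and lower bounds meet at 1, so that is the treewidth.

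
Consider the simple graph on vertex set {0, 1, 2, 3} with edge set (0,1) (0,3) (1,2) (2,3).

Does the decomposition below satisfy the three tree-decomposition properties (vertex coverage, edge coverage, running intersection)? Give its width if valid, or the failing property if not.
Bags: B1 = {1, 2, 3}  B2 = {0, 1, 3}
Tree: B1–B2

Yes; width 2.

Every vertex of G appears in some bag (union = {0, 1, 2, 3}); every edge is covered by a bag; and for each vertex v the set of bags containing v is connected in the bag tree. The decomposition is therefore valid. The largest bag has 3 vertices, so the width is 2.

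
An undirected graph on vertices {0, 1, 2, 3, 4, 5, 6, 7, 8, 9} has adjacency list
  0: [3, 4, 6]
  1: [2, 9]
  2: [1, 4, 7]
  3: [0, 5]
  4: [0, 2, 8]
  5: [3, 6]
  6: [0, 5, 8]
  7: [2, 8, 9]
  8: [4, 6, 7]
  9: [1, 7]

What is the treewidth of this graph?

A width-2 tree decomposition is:
Bags: B1 = {1, 7, 9}  B2 = {1, 2, 7}  B3 = {2, 7, 8}  B4 = {2, 4, 8}  B5 = {4, 6, 8}  B6 = {0, 4, 6}  B7 = {0, 5, 6}  B8 = {0, 3, 5}
Tree: B1–B2, B2–B3, B3–B4, B4–B5, B5–B6, B6–B7, B7–B8
The largest bag has 3 vertices, giving width 2; this decomposition certifies tw(G) ≤ 2. For the lower bound, G contains the cycle 9–1–2–7–9, so G is not a forest; only forests have treewidth ≤ 1, hence tw(G) ≥ 2. The upper and lower bounds meet at 2, so that is the treewidth.

2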